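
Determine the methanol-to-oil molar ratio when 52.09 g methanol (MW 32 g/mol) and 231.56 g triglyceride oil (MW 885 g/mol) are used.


Molar ratio = n_MeOH / n_oil = (MeOH/32) / (oil/885) = (MeOH * 885) / (32 * oil)
= (52.09 * 885) / (32 * 231.56)
= 6.2213

6.2213


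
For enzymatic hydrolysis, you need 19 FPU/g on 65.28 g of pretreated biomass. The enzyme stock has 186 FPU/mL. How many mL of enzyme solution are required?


V = dosage * m_sub / activity
V = 19 * 65.28 / 186
V = 6.6684 mL

6.6684 mL


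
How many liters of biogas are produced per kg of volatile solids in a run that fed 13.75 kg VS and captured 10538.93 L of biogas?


Y = V / VS
= 10538.93 / 13.75
= 766.4676 L/kg VS

766.4676 L/kg VS


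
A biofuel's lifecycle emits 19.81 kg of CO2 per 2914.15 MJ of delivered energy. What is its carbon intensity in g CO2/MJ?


CI = CO2 * 1000 / E
= 19.81 * 1000 / 2914.15
= 6.7979 g CO2/MJ

6.7979 g CO2/MJ


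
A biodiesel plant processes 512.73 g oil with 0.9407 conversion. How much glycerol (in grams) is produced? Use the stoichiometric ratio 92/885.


glycerol = oil * conv * (92/885)
= 512.73 * 0.9407 * 92 / 885
= 50.1400 g

50.1400 g


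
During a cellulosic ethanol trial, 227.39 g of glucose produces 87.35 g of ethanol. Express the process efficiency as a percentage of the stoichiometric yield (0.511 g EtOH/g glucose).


Fermentation efficiency = (actual / (0.511 * glucose)) * 100
= (87.35 / (0.511 * 227.39)) * 100
= 75.1745%

75.1745%


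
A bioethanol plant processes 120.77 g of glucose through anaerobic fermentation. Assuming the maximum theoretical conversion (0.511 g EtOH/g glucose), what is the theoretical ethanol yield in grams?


Theoretical ethanol yield: m_EtOH = 0.511 * m_glucose
m_EtOH = 0.511 * 120.77 = 61.7135 g

61.7135 g


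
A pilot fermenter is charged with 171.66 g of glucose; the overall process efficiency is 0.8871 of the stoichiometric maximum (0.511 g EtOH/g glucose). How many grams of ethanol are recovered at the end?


Actual ethanol: m = 0.511 * 171.66 * 0.8871
m = 77.8149 g

77.8149 g


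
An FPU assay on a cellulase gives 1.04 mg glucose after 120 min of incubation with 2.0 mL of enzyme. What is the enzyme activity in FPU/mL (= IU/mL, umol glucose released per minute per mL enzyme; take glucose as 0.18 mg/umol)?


Activity = glucose_mg / (0.18 mg/umol * V_mL * t_min)
= 1.04 / (0.18 * 2.0 * 120)
= 0.0241 FPU/mL

0.0241 FPU/mL


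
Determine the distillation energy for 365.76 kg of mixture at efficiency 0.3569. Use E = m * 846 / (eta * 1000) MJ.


E = m * 846 / (eta * 1000)
= 365.76 * 846 / (0.3569 * 1000)
= 867.0018 MJ

867.0018 MJ


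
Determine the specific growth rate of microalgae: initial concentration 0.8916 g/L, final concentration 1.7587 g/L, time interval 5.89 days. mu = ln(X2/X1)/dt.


mu = ln(X2/X1) / dt
= ln(1.7587/0.8916) / 5.89
= 0.1153 per day

0.1153 per day


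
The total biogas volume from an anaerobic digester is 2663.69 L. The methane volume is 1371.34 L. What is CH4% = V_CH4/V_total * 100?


CH4% = V_CH4 / V_total * 100
= 1371.34 / 2663.69 * 100
= 51.4827%

51.4827%


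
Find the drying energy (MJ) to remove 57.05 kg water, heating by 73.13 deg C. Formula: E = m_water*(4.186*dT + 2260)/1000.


E = m_water * (4.186 * dT + 2260) / 1000
= 57.05 * (4.186 * 73.13 + 2260) / 1000
= 146.3973 MJ

146.3973 MJ


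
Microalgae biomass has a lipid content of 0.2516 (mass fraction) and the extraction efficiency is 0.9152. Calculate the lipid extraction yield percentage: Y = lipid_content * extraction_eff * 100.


Y = lipid_content * extraction_eff * 100
= 0.2516 * 0.9152 * 100
= 23.0264%

23.0264%


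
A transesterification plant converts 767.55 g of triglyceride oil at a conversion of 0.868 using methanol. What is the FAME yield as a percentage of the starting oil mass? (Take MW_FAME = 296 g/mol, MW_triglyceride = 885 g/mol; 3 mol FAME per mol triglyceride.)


m_FAME = oil * conv * (3 * 296 / 885) = oil * conv * (888/885)
= 767.55 * 0.868 * 888 / 885
= 668.4918 g
Y = m_FAME / oil * 100 = conv * (888/885) * 100
= 0.868 * 888 / 885 * 100
= 87.09%

87.09%


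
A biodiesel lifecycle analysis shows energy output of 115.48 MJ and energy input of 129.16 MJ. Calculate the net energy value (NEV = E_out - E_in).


NEV = E_out - E_in
= 115.48 - 129.16
= -13.6800 MJ

-13.6800 MJ


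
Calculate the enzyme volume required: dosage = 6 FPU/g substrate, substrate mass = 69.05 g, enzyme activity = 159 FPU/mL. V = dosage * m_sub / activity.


V = dosage * m_sub / activity
V = 6 * 69.05 / 159
V = 2.6057 mL

2.6057 mL


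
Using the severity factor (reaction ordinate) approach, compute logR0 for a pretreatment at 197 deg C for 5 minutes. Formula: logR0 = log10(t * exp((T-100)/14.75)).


logR0 = log10(t * exp((T - 100) / 14.75))
= log10(5 * exp((197 - 100) / 14.75))
= 3.5550

3.5550


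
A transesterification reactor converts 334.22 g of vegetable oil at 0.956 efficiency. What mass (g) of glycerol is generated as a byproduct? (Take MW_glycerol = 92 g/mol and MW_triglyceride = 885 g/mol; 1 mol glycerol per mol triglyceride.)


glycerol = oil * conv * (92/885)
= 334.22 * 0.956 * 92 / 885
= 33.2150 g

33.2150 g


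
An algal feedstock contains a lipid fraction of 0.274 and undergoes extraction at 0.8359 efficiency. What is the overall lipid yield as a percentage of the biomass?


Y = lipid_content * extraction_eff * 100
= 0.274 * 0.8359 * 100
= 22.9037%

22.9037%


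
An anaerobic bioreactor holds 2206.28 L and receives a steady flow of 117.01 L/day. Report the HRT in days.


HRT = V / Q
= 2206.28 / 117.01
= 18.8555 days

18.8555 days


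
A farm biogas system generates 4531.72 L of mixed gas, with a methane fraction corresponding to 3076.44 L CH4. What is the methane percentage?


CH4% = V_CH4 / V_total * 100
= 3076.44 / 4531.72 * 100
= 67.8868%

67.8868%


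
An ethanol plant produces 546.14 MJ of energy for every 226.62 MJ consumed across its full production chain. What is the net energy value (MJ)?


NEV = E_out - E_in
= 546.14 - 226.62
= 319.5200 MJ

319.5200 MJ


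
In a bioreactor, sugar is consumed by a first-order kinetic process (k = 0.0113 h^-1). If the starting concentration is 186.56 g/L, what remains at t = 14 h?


S = S0 * exp(-k * t)
S = 186.56 * exp(-0.0113 * 14)
S = 159.2624 g/L

159.2624 g/L


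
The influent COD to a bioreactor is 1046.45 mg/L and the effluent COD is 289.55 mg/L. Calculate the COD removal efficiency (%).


eta = (COD_in - COD_out) / COD_in * 100
= (1046.45 - 289.55) / 1046.45 * 100
= 72.3303%

72.3303%


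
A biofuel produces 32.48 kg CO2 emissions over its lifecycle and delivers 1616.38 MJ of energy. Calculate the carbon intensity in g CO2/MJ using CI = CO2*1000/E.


CI = CO2 * 1000 / E
= 32.48 * 1000 / 1616.38
= 20.0943 g CO2/MJ

20.0943 g CO2/MJ


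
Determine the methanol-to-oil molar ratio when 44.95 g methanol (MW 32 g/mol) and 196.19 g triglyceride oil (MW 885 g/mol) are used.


Molar ratio = n_MeOH / n_oil = (MeOH/32) / (oil/885) = (MeOH * 885) / (32 * oil)
= (44.95 * 885) / (32 * 196.19)
= 6.3365

6.3365


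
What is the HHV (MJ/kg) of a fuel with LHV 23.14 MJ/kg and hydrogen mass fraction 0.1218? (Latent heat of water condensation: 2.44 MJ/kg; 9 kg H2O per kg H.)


HHV = LHV + H_frac * 9 * 2.44
= 23.14 + 0.1218 * 9 * 2.44
= 25.8147 MJ/kg

25.8147 MJ/kg


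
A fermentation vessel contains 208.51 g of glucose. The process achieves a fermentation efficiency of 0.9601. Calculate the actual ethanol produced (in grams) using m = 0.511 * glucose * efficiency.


Actual ethanol: m = 0.511 * 208.51 * 0.9601
m = 102.2973 g

102.2973 g


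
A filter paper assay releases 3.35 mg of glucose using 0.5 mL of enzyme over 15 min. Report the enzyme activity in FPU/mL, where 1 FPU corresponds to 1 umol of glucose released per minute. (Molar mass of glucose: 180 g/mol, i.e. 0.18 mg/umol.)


Activity = glucose_mg / (0.18 mg/umol * V_mL * t_min)
= 3.35 / (0.18 * 0.5 * 15)
= 2.4815 FPU/mL

2.4815 FPU/mL


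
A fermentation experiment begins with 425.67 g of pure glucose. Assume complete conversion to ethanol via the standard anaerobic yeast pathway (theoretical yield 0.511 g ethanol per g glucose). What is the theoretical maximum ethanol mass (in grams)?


Theoretical ethanol yield: m_EtOH = 0.511 * m_glucose
m_EtOH = 0.511 * 425.67 = 217.5174 g

217.5174 g


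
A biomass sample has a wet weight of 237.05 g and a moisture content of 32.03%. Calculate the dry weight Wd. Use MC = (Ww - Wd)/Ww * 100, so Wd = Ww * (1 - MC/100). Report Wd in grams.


Wd = Ww * (1 - MC/100)
= 237.05 * (1 - 32.03/100)
= 161.1229 g

161.1229 g


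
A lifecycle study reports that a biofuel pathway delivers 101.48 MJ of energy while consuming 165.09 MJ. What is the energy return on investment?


EROI = E_out / E_in
= 101.48 / 165.09
= 0.6147

0.6147


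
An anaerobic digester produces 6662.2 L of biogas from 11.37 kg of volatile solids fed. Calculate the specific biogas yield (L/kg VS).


Y = V / VS
= 6662.2 / 11.37
= 585.9455 L/kg VS

585.9455 L/kg VS


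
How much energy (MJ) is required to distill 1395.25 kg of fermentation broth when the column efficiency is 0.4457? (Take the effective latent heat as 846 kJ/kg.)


E = m * 846 / (eta * 1000)
= 1395.25 * 846 / (0.4457 * 1000)
= 2648.3767 MJ

2648.3767 MJ


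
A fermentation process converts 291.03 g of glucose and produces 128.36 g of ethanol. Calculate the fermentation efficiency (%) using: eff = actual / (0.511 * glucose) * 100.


Fermentation efficiency = (actual / (0.511 * glucose)) * 100
= (128.36 / (0.511 * 291.03)) * 100
= 86.3120%

86.3120%


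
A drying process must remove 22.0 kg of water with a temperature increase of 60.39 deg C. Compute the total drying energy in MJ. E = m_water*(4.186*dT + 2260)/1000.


E = m_water * (4.186 * dT + 2260) / 1000
= 22.0 * (4.186 * 60.39 + 2260) / 1000
= 55.2814 MJ

55.2814 MJ


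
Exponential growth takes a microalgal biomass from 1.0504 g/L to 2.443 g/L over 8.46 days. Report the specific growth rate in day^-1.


mu = ln(X2/X1) / dt
= ln(2.443/1.0504) / 8.46
= 0.0998 per day

0.0998 per day


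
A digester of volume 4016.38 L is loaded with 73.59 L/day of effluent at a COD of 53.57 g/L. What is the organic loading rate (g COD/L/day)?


OLR = Q * S / V
= 73.59 * 53.57 / 4016.38
= 0.9815 g/L/day

0.9815 g/L/day


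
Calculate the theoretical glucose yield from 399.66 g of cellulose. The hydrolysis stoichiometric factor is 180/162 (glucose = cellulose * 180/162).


glucose = cellulose * 180/162
= 399.66 * 180/162
= 444.0667 g

444.0667 g


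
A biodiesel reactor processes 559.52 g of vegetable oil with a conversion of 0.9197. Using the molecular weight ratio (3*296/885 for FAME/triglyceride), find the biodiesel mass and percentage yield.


m_FAME = oil * conv * (3 * 296 / 885) = oil * conv * (888/885)
= 559.52 * 0.9197 * 888 / 885
= 516.3349 g
Y = m_FAME / oil * 100 = conv * (888/885) * 100
= 0.9197 * 888 / 885 * 100
= 92.28%

516.3349 g FAME; Y = 92.28%


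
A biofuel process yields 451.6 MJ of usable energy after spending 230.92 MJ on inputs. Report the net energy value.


NEV = E_out - E_in
= 451.6 - 230.92
= 220.6800 MJ

220.6800 MJ


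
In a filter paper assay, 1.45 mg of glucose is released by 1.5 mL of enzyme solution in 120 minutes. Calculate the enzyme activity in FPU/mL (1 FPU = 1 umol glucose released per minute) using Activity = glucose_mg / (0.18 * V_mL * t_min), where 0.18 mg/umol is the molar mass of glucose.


Activity = glucose_mg / (0.18 mg/umol * V_mL * t_min)
= 1.45 / (0.18 * 1.5 * 120)
= 0.0448 FPU/mL

0.0448 FPU/mL


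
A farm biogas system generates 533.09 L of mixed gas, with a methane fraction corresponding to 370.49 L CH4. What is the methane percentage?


CH4% = V_CH4 / V_total * 100
= 370.49 / 533.09 * 100
= 69.4986%

69.4986%


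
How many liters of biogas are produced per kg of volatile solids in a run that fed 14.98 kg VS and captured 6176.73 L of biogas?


Y = V / VS
= 6176.73 / 14.98
= 412.3318 L/kg VS

412.3318 L/kg VS


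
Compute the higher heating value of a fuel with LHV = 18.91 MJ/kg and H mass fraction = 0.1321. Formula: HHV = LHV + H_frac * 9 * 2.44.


HHV = LHV + H_frac * 9 * 2.44
= 18.91 + 0.1321 * 9 * 2.44
= 21.8109 MJ/kg

21.8109 MJ/kg


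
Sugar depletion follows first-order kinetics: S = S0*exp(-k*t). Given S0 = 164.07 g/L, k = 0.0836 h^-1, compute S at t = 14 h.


S = S0 * exp(-k * t)
S = 164.07 * exp(-0.0836 * 14)
S = 50.9015 g/L

50.9015 g/L


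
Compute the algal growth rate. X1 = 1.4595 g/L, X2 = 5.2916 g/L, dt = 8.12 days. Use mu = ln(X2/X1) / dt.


mu = ln(X2/X1) / dt
= ln(5.2916/1.4595) / 8.12
= 0.1586 per day

0.1586 per day


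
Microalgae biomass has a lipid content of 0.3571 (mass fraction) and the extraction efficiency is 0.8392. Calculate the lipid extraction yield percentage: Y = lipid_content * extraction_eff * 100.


Y = lipid_content * extraction_eff * 100
= 0.3571 * 0.8392 * 100
= 29.9678%

29.9678%


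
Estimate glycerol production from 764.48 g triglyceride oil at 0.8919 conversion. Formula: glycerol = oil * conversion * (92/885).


glycerol = oil * conv * (92/885)
= 764.48 * 0.8919 * 92 / 885
= 70.8805 g

70.8805 g


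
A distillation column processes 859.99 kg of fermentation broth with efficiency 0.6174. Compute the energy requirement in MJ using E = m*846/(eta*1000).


E = m * 846 / (eta * 1000)
= 859.99 * 846 / (0.6174 * 1000)
= 1178.4120 MJ

1178.4120 MJ


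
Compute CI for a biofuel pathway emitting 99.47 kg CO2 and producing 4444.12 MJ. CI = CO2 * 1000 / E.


CI = CO2 * 1000 / E
= 99.47 * 1000 / 4444.12
= 22.3824 g CO2/MJ

22.3824 g CO2/MJ


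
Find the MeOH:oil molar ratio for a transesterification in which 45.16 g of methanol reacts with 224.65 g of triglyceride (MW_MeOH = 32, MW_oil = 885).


Molar ratio = n_MeOH / n_oil = (MeOH/32) / (oil/885) = (MeOH * 885) / (32 * oil)
= (45.16 * 885) / (32 * 224.65)
= 5.5596

5.5596


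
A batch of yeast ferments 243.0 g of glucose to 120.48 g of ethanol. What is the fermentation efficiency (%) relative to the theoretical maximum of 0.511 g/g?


Fermentation efficiency = (actual / (0.511 * glucose)) * 100
= (120.48 / (0.511 * 243.0)) * 100
= 97.0259%

97.0259%


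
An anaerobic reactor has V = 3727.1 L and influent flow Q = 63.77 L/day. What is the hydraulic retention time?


HRT = V / Q
= 3727.1 / 63.77
= 58.4460 days

58.4460 days


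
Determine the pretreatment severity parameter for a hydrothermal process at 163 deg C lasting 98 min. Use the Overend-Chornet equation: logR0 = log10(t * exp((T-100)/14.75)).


logR0 = log10(t * exp((T - 100) / 14.75))
= log10(98 * exp((163 - 100) / 14.75))
= 3.8462

3.8462


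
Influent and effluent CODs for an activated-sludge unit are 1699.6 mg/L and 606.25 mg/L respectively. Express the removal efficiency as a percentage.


eta = (COD_in - COD_out) / COD_in * 100
= (1699.6 - 606.25) / 1699.6 * 100
= 64.3298%

64.3298%


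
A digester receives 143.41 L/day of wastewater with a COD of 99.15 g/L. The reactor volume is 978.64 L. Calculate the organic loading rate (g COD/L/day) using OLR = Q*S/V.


OLR = Q * S / V
= 143.41 * 99.15 / 978.64
= 14.5295 g/L/day

14.5295 g/L/day


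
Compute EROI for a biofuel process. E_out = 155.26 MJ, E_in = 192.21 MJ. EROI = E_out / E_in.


EROI = E_out / E_in
= 155.26 / 192.21
= 0.8078

0.8078


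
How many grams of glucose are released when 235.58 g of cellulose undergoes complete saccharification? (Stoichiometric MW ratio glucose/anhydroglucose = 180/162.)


glucose = cellulose * 180/162
= 235.58 * 180/162
= 261.7556 g

261.7556 g


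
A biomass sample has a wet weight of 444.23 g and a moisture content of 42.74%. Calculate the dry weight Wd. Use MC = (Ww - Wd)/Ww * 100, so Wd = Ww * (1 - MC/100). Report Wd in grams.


Wd = Ww * (1 - MC/100)
= 444.23 * (1 - 42.74/100)
= 254.3661 g

254.3661 g


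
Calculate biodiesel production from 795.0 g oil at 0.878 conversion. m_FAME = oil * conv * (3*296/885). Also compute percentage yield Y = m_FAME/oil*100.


m_FAME = oil * conv * (3 * 296 / 885) = oil * conv * (888/885)
= 795.0 * 0.878 * 888 / 885
= 700.3761 g
Y = m_FAME / oil * 100 = conv * (888/885) * 100
= 0.878 * 888 / 885 * 100
= 88.10%

700.3761 g FAME; Y = 88.10%


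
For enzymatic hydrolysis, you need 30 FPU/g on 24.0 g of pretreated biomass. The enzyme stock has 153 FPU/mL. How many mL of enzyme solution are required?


V = dosage * m_sub / activity
V = 30 * 24.0 / 153
V = 4.7059 mL

4.7059 mL


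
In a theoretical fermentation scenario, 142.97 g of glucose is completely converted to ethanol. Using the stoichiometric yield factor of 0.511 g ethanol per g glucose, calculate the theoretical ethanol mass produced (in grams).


Theoretical ethanol yield: m_EtOH = 0.511 * m_glucose
m_EtOH = 0.511 * 142.97 = 73.0577 g

73.0577 g


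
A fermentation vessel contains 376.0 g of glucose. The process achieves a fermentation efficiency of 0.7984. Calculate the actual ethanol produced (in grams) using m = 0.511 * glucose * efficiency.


Actual ethanol: m = 0.511 * 376.0 * 0.7984
m = 153.4014 g

153.4014 g


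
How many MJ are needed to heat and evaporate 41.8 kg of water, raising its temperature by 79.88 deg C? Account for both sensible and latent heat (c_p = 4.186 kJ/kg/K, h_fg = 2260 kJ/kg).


E = m_water * (4.186 * dT + 2260) / 1000
= 41.8 * (4.186 * 79.88 + 2260) / 1000
= 108.4450 MJ

108.4450 MJ


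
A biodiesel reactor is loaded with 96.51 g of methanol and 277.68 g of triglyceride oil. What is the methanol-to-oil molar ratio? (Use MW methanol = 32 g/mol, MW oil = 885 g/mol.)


Molar ratio = n_MeOH / n_oil = (MeOH/32) / (oil/885) = (MeOH * 885) / (32 * oil)
= (96.51 * 885) / (32 * 277.68)
= 9.6122

9.6122


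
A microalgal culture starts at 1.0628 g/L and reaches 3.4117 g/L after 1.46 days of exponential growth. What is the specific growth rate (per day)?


mu = ln(X2/X1) / dt
= ln(3.4117/1.0628) / 1.46
= 0.7988 per day

0.7988 per day


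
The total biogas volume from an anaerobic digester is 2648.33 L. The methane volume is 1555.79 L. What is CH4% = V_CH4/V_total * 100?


CH4% = V_CH4 / V_total * 100
= 1555.79 / 2648.33 * 100
= 58.7461%

58.7461%


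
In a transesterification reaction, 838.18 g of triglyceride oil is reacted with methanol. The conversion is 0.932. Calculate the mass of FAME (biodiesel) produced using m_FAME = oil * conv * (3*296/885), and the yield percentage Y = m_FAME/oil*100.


m_FAME = oil * conv * (3 * 296 / 885) = oil * conv * (888/885)
= 838.18 * 0.932 * 888 / 885
= 783.8318 g
Y = m_FAME / oil * 100 = conv * (888/885) * 100
= 0.932 * 888 / 885 * 100
= 93.52%

783.8318 g FAME; Y = 93.52%


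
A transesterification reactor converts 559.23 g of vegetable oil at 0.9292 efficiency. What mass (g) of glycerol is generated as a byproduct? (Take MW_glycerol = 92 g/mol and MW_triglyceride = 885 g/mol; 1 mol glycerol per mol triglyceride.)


glycerol = oil * conv * (92/885)
= 559.23 * 0.9292 * 92 / 885
= 54.0187 g

54.0187 g


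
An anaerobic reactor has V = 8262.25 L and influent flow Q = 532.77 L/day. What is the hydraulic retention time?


HRT = V / Q
= 8262.25 / 532.77
= 15.5081 days

15.5081 days


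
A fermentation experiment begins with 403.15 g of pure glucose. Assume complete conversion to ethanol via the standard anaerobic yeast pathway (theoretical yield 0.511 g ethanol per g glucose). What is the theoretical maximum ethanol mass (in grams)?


Theoretical ethanol yield: m_EtOH = 0.511 * m_glucose
m_EtOH = 0.511 * 403.15 = 206.0096 g

206.0096 g


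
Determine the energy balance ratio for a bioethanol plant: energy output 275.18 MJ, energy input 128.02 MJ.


EROI = E_out / E_in
= 275.18 / 128.02
= 2.1495

2.1495


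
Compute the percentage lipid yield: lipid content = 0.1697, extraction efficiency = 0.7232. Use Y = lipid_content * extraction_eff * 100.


Y = lipid_content * extraction_eff * 100
= 0.1697 * 0.7232 * 100
= 12.2727%

12.2727%


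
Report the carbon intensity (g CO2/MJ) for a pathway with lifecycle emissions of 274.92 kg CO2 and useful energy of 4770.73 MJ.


CI = CO2 * 1000 / E
= 274.92 * 1000 / 4770.73
= 57.6264 g CO2/MJ

57.6264 g CO2/MJ


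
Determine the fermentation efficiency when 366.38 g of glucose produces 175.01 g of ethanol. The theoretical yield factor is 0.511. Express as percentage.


Fermentation efficiency = (actual / (0.511 * glucose)) * 100
= (175.01 / (0.511 * 366.38)) * 100
= 93.4782%

93.4782%


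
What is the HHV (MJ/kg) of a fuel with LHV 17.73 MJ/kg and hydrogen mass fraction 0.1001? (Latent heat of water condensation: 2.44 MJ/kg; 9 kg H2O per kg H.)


HHV = LHV + H_frac * 9 * 2.44
= 17.73 + 0.1001 * 9 * 2.44
= 19.9282 MJ/kg

19.9282 MJ/kg


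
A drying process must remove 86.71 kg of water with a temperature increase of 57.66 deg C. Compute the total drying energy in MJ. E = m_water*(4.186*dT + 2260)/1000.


E = m_water * (4.186 * dT + 2260) / 1000
= 86.71 * (4.186 * 57.66 + 2260) / 1000
= 216.8933 MJ

216.8933 MJ


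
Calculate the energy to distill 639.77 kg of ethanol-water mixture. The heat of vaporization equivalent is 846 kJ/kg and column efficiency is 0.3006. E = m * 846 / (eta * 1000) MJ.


E = m * 846 / (eta * 1000)
= 639.77 * 846 / (0.3006 * 1000)
= 1800.5503 MJ

1800.5503 MJ


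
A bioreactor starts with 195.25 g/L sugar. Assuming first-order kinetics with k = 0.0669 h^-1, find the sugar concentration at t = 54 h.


S = S0 * exp(-k * t)
S = 195.25 * exp(-0.0669 * 54)
S = 5.2682 g/L

5.2682 g/L


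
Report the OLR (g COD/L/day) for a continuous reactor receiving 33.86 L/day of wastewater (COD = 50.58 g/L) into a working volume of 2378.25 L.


OLR = Q * S / V
= 33.86 * 50.58 / 2378.25
= 0.7201 g/L/day

0.7201 g/L/day


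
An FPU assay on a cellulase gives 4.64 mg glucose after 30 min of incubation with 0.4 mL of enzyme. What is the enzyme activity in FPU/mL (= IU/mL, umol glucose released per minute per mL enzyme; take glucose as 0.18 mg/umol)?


Activity = glucose_mg / (0.18 mg/umol * V_mL * t_min)
= 4.64 / (0.18 * 0.4 * 30)
= 2.1481 FPU/mL

2.1481 FPU/mL


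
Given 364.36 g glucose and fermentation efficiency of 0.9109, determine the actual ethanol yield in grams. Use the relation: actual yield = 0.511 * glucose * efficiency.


Actual ethanol: m = 0.511 * 364.36 * 0.9109
m = 169.5986 g

169.5986 g


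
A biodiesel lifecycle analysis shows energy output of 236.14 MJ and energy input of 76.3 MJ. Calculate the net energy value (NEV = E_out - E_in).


NEV = E_out - E_in
= 236.14 - 76.3
= 159.8400 MJ

159.8400 MJ


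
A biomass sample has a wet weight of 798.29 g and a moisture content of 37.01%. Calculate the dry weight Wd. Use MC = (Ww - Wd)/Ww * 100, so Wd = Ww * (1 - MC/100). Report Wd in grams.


Wd = Ww * (1 - MC/100)
= 798.29 * (1 - 37.01/100)
= 502.8429 g

502.8429 g


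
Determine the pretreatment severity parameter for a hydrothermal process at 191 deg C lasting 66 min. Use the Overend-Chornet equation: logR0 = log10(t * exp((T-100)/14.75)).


logR0 = log10(t * exp((T - 100) / 14.75))
= log10(66 * exp((191 - 100) / 14.75))
= 4.4989

4.4989


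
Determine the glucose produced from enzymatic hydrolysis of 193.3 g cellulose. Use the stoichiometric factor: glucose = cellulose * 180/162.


glucose = cellulose * 180/162
= 193.3 * 180/162
= 214.7778 g

214.7778 g


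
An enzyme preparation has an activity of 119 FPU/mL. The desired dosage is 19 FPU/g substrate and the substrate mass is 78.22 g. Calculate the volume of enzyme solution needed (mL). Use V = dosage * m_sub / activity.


V = dosage * m_sub / activity
V = 19 * 78.22 / 119
V = 12.4889 mL

12.4889 mL


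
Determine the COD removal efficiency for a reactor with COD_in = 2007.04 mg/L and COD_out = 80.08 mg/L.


eta = (COD_in - COD_out) / COD_in * 100
= (2007.04 - 80.08) / 2007.04 * 100
= 96.0100%

96.0100%


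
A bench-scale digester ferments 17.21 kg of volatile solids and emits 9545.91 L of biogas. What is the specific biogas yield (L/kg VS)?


Y = V / VS
= 9545.91 / 17.21
= 554.6723 L/kg VS

554.6723 L/kg VS


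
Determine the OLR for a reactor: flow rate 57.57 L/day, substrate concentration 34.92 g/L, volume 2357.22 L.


OLR = Q * S / V
= 57.57 * 34.92 / 2357.22
= 0.8528 g/L/day

0.8528 g/L/day


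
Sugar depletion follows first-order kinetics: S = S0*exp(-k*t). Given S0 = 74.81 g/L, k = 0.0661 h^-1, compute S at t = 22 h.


S = S0 * exp(-k * t)
S = 74.81 * exp(-0.0661 * 22)
S = 17.4747 g/L

17.4747 g/L


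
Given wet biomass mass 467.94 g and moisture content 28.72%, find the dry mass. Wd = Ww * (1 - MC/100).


Wd = Ww * (1 - MC/100)
= 467.94 * (1 - 28.72/100)
= 333.5476 g

333.5476 g


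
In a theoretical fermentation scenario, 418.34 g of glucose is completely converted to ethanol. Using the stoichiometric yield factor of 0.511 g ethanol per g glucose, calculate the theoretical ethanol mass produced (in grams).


Theoretical ethanol yield: m_EtOH = 0.511 * m_glucose
m_EtOH = 0.511 * 418.34 = 213.7717 g

213.7717 g


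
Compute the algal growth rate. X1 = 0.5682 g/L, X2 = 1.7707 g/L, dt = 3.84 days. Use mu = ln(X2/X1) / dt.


mu = ln(X2/X1) / dt
= ln(1.7707/0.5682) / 3.84
= 0.2960 per day

0.2960 per day


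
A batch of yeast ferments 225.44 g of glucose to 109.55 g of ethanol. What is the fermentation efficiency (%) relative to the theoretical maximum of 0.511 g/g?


Fermentation efficiency = (actual / (0.511 * glucose)) * 100
= (109.55 / (0.511 * 225.44)) * 100
= 95.0956%

95.0956%


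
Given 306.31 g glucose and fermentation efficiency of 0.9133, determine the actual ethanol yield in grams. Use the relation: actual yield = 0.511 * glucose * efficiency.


Actual ethanol: m = 0.511 * 306.31 * 0.9133
m = 142.9537 g

142.9537 g


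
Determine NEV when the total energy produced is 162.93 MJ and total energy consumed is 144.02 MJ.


NEV = E_out - E_in
= 162.93 - 144.02
= 18.9100 MJ

18.9100 MJ


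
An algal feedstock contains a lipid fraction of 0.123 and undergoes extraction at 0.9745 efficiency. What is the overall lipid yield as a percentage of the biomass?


Y = lipid_content * extraction_eff * 100
= 0.123 * 0.9745 * 100
= 11.9863%

11.9863%


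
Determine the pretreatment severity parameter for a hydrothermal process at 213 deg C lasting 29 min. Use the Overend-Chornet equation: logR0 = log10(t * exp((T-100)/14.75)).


logR0 = log10(t * exp((T - 100) / 14.75))
= log10(29 * exp((213 - 100) / 14.75))
= 4.7895

4.7895


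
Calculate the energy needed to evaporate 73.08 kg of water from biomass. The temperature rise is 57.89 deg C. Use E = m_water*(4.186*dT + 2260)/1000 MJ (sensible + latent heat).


E = m_water * (4.186 * dT + 2260) / 1000
= 73.08 * (4.186 * 57.89 + 2260) / 1000
= 182.8701 MJ

182.8701 MJ


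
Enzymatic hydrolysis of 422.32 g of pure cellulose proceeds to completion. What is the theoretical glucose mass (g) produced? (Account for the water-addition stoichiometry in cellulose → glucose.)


glucose = cellulose * 180/162
= 422.32 * 180/162
= 469.2444 g

469.2444 g


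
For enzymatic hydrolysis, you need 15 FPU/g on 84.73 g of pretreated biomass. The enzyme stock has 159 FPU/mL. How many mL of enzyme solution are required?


V = dosage * m_sub / activity
V = 15 * 84.73 / 159
V = 7.9934 mL

7.9934 mL


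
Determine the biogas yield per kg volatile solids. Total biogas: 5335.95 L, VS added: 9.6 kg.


Y = V / VS
= 5335.95 / 9.6
= 555.8281 L/kg VS

555.8281 L/kg VS


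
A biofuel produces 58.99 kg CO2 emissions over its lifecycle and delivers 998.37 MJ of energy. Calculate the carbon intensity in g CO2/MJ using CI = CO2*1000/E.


CI = CO2 * 1000 / E
= 58.99 * 1000 / 998.37
= 59.0863 g CO2/MJ

59.0863 g CO2/MJ


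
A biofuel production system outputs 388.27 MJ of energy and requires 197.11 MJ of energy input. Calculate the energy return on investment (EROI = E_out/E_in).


EROI = E_out / E_in
= 388.27 / 197.11
= 1.9698

1.9698


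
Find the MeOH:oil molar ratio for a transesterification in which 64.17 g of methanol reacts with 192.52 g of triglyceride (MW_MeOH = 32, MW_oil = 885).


Molar ratio = n_MeOH / n_oil = (MeOH/32) / (oil/885) = (MeOH * 885) / (32 * oil)
= (64.17 * 885) / (32 * 192.52)
= 9.2183

9.2183


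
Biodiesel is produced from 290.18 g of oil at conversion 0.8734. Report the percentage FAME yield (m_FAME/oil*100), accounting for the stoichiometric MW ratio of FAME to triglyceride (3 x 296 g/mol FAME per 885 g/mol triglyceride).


m_FAME = oil * conv * (3 * 296 / 885) = oil * conv * (888/885)
= 290.18 * 0.8734 * 888 / 885
= 254.3023 g
Y = m_FAME / oil * 100 = conv * (888/885) * 100
= 0.8734 * 888 / 885 * 100
= 87.64%

87.64%


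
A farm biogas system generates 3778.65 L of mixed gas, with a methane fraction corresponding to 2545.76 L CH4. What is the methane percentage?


CH4% = V_CH4 / V_total * 100
= 2545.76 / 3778.65 * 100
= 67.3722%

67.3722%


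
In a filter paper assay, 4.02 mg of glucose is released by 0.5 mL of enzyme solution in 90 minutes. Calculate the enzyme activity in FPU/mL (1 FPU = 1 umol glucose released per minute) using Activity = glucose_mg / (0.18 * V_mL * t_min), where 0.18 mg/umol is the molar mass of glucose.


Activity = glucose_mg / (0.18 mg/umol * V_mL * t_min)
= 4.02 / (0.18 * 0.5 * 90)
= 0.4963 FPU/mL

0.4963 FPU/mL


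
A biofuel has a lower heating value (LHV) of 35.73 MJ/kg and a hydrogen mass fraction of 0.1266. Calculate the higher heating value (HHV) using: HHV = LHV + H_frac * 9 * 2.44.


HHV = LHV + H_frac * 9 * 2.44
= 35.73 + 0.1266 * 9 * 2.44
= 38.5101 MJ/kg

38.5101 MJ/kg


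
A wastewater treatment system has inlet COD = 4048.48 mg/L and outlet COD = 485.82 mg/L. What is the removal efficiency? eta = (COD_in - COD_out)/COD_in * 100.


eta = (COD_in - COD_out) / COD_in * 100
= (4048.48 - 485.82) / 4048.48 * 100
= 87.9999%

87.9999%


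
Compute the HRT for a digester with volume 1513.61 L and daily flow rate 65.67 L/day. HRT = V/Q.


HRT = V / Q
= 1513.61 / 65.67
= 23.0487 days

23.0487 days


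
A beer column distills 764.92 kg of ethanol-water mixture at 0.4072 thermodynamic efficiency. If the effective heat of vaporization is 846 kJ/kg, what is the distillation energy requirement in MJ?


E = m * 846 / (eta * 1000)
= 764.92 * 846 / (0.4072 * 1000)
= 1589.2002 MJ

1589.2002 MJ


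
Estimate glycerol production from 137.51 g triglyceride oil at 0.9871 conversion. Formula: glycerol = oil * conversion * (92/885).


glycerol = oil * conv * (92/885)
= 137.51 * 0.9871 * 92 / 885
= 14.1104 g

14.1104 g


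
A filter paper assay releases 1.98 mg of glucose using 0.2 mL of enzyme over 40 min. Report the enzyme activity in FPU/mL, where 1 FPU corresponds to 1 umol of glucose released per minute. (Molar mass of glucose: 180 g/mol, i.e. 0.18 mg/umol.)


Activity = glucose_mg / (0.18 mg/umol * V_mL * t_min)
= 1.98 / (0.18 * 0.2 * 40)
= 1.3750 FPU/mL

1.3750 FPU/mL


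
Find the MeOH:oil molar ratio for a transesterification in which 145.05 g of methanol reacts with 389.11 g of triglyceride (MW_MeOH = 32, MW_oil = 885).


Molar ratio = n_MeOH / n_oil = (MeOH/32) / (oil/885) = (MeOH * 885) / (32 * oil)
= (145.05 * 885) / (32 * 389.11)
= 10.3095

10.3095


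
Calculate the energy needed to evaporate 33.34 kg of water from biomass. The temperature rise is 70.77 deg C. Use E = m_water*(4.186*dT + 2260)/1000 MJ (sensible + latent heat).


E = m_water * (4.186 * dT + 2260) / 1000
= 33.34 * (4.186 * 70.77 + 2260) / 1000
= 85.2251 MJ

85.2251 MJ


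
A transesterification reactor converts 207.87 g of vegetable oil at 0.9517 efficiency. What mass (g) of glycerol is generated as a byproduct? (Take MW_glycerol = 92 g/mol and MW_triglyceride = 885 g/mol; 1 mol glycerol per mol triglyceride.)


glycerol = oil * conv * (92/885)
= 207.87 * 0.9517 * 92 / 885
= 20.5654 g

20.5654 g


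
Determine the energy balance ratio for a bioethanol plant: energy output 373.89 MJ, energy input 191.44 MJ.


EROI = E_out / E_in
= 373.89 / 191.44
= 1.9530

1.9530


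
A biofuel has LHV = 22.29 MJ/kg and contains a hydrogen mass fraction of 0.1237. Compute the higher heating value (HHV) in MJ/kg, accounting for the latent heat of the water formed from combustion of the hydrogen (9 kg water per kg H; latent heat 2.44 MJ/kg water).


HHV = LHV + H_frac * 9 * 2.44
= 22.29 + 0.1237 * 9 * 2.44
= 25.0065 MJ/kg

25.0065 MJ/kg


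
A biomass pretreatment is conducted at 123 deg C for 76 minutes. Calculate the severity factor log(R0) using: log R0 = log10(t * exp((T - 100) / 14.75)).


logR0 = log10(t * exp((T - 100) / 14.75))
= log10(76 * exp((123 - 100) / 14.75))
= 2.5580

2.5580


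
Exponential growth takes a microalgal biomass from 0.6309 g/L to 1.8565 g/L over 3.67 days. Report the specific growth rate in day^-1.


mu = ln(X2/X1) / dt
= ln(1.8565/0.6309) / 3.67
= 0.2941 per day

0.2941 per day


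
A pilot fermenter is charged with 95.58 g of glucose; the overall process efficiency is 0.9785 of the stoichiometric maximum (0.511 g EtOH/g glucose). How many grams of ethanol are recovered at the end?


Actual ethanol: m = 0.511 * 95.58 * 0.9785
m = 47.7913 g

47.7913 g


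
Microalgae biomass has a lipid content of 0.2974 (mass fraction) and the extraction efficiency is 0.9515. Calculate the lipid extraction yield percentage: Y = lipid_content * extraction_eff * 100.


Y = lipid_content * extraction_eff * 100
= 0.2974 * 0.9515 * 100
= 28.2976%

28.2976%


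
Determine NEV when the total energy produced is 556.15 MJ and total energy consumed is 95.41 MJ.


NEV = E_out - E_in
= 556.15 - 95.41
= 460.7400 MJ

460.7400 MJ


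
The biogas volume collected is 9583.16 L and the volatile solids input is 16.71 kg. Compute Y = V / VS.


Y = V / VS
= 9583.16 / 16.71
= 573.4985 L/kg VS

573.4985 L/kg VS


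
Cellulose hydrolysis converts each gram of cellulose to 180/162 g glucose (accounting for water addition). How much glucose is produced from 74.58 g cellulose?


glucose = cellulose * 180/162
= 74.58 * 180/162
= 82.8667 g

82.8667 g


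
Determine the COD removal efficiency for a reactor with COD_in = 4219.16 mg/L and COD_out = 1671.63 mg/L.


eta = (COD_in - COD_out) / COD_in * 100
= (4219.16 - 1671.63) / 4219.16 * 100
= 60.3800%

60.3800%


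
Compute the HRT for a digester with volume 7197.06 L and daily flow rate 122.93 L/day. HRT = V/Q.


HRT = V / Q
= 7197.06 / 122.93
= 58.5460 days

58.5460 days


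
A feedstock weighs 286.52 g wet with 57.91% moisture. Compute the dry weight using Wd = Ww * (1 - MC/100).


Wd = Ww * (1 - MC/100)
= 286.52 * (1 - 57.91/100)
= 120.5963 g

120.5963 g


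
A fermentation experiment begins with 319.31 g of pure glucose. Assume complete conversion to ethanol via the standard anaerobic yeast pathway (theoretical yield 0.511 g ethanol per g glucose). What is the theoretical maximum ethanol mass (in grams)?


Theoretical ethanol yield: m_EtOH = 0.511 * m_glucose
m_EtOH = 0.511 * 319.31 = 163.1674 g

163.1674 g


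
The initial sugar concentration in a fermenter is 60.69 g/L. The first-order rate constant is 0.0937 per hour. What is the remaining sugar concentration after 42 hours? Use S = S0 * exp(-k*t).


S = S0 * exp(-k * t)
S = 60.69 * exp(-0.0937 * 42)
S = 1.1858 g/L

1.1858 g/L


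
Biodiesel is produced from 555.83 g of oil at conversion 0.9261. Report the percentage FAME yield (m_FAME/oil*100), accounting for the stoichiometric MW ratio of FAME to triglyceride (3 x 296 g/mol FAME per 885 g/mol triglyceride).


m_FAME = oil * conv * (3 * 296 / 885) = oil * conv * (888/885)
= 555.83 * 0.9261 * 888 / 885
= 516.4991 g
Y = m_FAME / oil * 100 = conv * (888/885) * 100
= 0.9261 * 888 / 885 * 100
= 92.92%

92.92%


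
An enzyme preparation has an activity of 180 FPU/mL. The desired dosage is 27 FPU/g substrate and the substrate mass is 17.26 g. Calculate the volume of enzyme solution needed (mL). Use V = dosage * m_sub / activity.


V = dosage * m_sub / activity
V = 27 * 17.26 / 180
V = 2.5890 mL

2.5890 mL


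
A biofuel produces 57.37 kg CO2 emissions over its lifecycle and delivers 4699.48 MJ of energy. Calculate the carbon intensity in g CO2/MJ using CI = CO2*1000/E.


CI = CO2 * 1000 / E
= 57.37 * 1000 / 4699.48
= 12.2077 g CO2/MJ

12.2077 g CO2/MJ


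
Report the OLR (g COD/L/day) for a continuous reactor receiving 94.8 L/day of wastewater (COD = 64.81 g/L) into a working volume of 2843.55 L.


OLR = Q * S / V
= 94.8 * 64.81 / 2843.55
= 2.1607 g/L/day

2.1607 g/L/day


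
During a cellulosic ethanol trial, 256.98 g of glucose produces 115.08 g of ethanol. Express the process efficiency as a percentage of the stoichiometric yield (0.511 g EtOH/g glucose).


Fermentation efficiency = (actual / (0.511 * glucose)) * 100
= (115.08 / (0.511 * 256.98)) * 100
= 87.6354%

87.6354%


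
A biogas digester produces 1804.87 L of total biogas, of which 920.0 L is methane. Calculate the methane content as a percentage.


CH4% = V_CH4 / V_total * 100
= 920.0 / 1804.87 * 100
= 50.9732%

50.9732%


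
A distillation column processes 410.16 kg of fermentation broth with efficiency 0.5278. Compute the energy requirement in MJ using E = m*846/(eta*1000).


E = m * 846 / (eta * 1000)
= 410.16 * 846 / (0.5278 * 1000)
= 657.4372 MJ

657.4372 MJ


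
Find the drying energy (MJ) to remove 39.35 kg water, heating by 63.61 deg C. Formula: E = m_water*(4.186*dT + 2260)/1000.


E = m_water * (4.186 * dT + 2260) / 1000
= 39.35 * (4.186 * 63.61 + 2260) / 1000
= 99.4088 MJ

99.4088 MJ


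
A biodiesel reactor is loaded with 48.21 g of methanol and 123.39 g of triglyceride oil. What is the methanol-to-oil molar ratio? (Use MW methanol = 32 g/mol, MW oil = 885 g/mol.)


Molar ratio = n_MeOH / n_oil = (MeOH/32) / (oil/885) = (MeOH * 885) / (32 * oil)
= (48.21 * 885) / (32 * 123.39)
= 10.8056

10.8056


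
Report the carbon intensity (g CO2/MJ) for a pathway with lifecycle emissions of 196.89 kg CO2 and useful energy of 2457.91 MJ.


CI = CO2 * 1000 / E
= 196.89 * 1000 / 2457.91
= 80.1046 g CO2/MJ

80.1046 g CO2/MJ


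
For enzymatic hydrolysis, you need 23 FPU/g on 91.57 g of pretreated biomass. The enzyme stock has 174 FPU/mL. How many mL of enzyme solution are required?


V = dosage * m_sub / activity
V = 23 * 91.57 / 174
V = 12.1041 mL

12.1041 mL


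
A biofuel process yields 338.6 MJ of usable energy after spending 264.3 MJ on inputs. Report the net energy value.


NEV = E_out - E_in
= 338.6 - 264.3
= 74.3000 MJ

74.3000 MJ


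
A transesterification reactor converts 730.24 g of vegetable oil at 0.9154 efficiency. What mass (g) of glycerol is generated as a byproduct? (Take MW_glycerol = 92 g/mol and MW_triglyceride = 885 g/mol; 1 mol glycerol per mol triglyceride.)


glycerol = oil * conv * (92/885)
= 730.24 * 0.9154 * 92 / 885
= 69.4898 g

69.4898 g


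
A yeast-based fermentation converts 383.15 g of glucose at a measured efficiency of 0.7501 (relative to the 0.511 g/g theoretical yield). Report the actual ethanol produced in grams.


Actual ethanol: m = 0.511 * 383.15 * 0.7501
m = 146.8618 g

146.8618 g


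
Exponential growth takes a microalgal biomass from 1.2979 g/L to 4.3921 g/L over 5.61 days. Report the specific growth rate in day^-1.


mu = ln(X2/X1) / dt
= ln(4.3921/1.2979) / 5.61
= 0.2173 per day

0.2173 per day


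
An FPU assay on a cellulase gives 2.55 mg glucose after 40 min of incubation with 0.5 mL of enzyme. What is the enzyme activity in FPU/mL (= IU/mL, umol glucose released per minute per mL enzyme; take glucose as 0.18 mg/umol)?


Activity = glucose_mg / (0.18 mg/umol * V_mL * t_min)
= 2.55 / (0.18 * 0.5 * 40)
= 0.7083 FPU/mL

0.7083 FPU/mL
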